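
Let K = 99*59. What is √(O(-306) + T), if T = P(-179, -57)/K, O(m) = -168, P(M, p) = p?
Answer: I*√636892905/1947 ≈ 12.962*I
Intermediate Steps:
K = 5841
T = -19/1947 (T = -57/5841 = -57*1/5841 = -19/1947 ≈ -0.0097586)
√(O(-306) + T) = √(-168 - 19/1947) = √(-327115/1947) = I*√636892905/1947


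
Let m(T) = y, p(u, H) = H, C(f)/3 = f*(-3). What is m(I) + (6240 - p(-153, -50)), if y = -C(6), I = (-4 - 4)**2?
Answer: 6344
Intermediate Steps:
C(f) = -9*f (C(f) = 3*(f*(-3)) = 3*(-3*f) = -9*f)
I = 64 (I = (-8)**2 = 64)
y = 54 (y = -(-9)*6 = -1*(-54) = 54)
m(T) = 54
m(I) + (6240 - p(-153, -50)) = 54 + (6240 - 1*(-50)) = 54 + (6240 + 50) = 54 + 6290 = 6344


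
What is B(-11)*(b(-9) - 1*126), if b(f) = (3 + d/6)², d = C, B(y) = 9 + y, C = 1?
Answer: 4175/18 ≈ 231.94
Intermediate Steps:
d = 1
b(f) = 361/36 (b(f) = (3 + 1/6)² = (3 + 1*(⅙))² = (3 + ⅙)² = (19/6)² = 361/36)
B(-11)*(b(-9) - 1*126) = (9 - 11)*(361/36 - 1*126) = -2*(361/36 - 126) = -2*(-4175/36) = 4175/18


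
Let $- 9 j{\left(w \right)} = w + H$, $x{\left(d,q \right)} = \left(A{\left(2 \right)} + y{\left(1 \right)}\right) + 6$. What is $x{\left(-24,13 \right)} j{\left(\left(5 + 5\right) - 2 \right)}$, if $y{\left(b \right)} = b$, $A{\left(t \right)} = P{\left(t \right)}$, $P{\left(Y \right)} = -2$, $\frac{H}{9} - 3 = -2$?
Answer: $- \frac{85}{9} \approx -9.4444$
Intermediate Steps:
$H = 9$ ($H = 27 + 9 \left(-2\right) = 27 - 18 = 9$)
$A{\left(t \right)} = -2$
$x{\left(d,q \right)} = 5$ ($x{\left(d,q \right)} = \left(-2 + 1\right) + 6 = -1 + 6 = 5$)
$j{\left(w \right)} = -1 - \frac{w}{9}$ ($j{\left(w \right)} = - \frac{w + 9}{9} = - \frac{9 + w}{9} = -1 - \frac{w}{9}$)
$x{\left(-24,13 \right)} j{\left(\left(5 + 5\right) - 2 \right)} = 5 \left(-1 - \frac{\left(5 + 5\right) - 2}{9}\right) = 5 \left(-1 - \frac{10 - 2}{9}\right) = 5 \left(-1 - \frac{8}{9}\right) = 5 \left(- \frac{17}{9}\right) = - \frac{85}{9}$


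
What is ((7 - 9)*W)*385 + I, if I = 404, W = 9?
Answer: -6526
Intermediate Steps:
((7 - 9)*W)*385 + I = ((7 - 9)*9)*385 + 404 = -2*9*385 + 404 = -18*385 + 404 = -6930 + 404 = -6526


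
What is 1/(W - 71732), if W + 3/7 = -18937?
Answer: -7/634686 ≈ -1.1029e-5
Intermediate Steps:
W = -132562/7 (W = -3/7 - 18937 = -132562/7 ≈ -18937.)
1/(W - 71732) = 1/(-132562/7 - 71732) = 1/(-634686/7) = -7/634686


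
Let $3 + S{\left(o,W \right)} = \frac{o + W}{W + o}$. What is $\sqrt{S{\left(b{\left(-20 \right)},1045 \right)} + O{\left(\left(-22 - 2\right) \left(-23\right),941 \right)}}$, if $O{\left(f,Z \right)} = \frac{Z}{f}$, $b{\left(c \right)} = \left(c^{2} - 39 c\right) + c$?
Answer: $\frac{i \sqrt{22494}}{276} \approx 0.54341 i$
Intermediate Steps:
$b{\left(c \right)} = c^{2} - 38 c$
$S{\left(o,W \right)} = -2$ ($S{\left(o,W \right)} = -3 + \frac{o + W}{W + o} = -3 + \frac{W + o}{W + o} = -3 + 1 = -2$)
$\sqrt{S{\left(b{\left(-20 \right)},1045 \right)} + O{\left(\left(-22 - 2\right) \left(-23\right),941 \right)}} = \sqrt{-2 + \frac{941}{\left(-22 - 2\right) \left(-23\right)}} = \sqrt{-2 + \frac{941}{\left(-24\right) \left(-23\right)}} = \sqrt{-2 + \frac{941}{552}} = \sqrt{- \frac{163}{552}} = \frac{i \sqrt{22494}}{276}$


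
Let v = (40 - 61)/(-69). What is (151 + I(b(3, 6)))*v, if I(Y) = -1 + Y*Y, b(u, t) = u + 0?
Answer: 1113/23 ≈ 48.391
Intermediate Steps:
b(u, t) = u
I(Y) = -1 + Y²
v = 7/23 (v = -21*(-1/69) = 7/23 ≈ 0.30435)
(151 + I(b(3, 6)))*v = (151 + (-1 + 3²))*(7/23) = (151 + (-1 + 9))*(7/23) = (151 + 8)*(7/23) = 159*(7/23) = 1113/23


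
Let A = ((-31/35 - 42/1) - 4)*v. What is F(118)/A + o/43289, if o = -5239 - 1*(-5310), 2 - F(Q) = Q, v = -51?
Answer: -169811279/3622899699 ≈ -0.046872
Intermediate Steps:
F(Q) = 2 - Q
o = 71 (o = -5239 + 5310 = 71)
A = 83691/35 (A = ((-31/35 - 42/1) - 4)*(-51) = ((-31*1/35 - 42*1) - 4)*(-51) = ((-31/35 - 42) - 4)*(-51) = (-1501/35 - 4)*(-51) = -1641/35*(-51) = 83691/35 ≈ 2391.2)
F(118)/A + o/43289 = (2 - 1*118)/(83691/35) + 71/43289 = (2 - 118)*(35/83691) + 71*(1/43289) = -116*35/83691 + 71/43289 = -4060/83691 + 71/43289 = -169811279/3622899699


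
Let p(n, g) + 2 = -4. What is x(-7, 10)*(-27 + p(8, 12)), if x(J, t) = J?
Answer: 231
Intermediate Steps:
p(n, g) = -6 (p(n, g) = -2 - 4 = -6)
x(-7, 10)*(-27 + p(8, 12)) = -7*(-27 - 6) = -7*(-33) = 231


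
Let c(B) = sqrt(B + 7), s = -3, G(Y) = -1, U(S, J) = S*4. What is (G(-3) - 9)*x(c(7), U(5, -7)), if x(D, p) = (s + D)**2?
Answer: -230 + 60*sqrt(14) ≈ -5.5006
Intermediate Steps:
U(S, J) = 4*S
c(B) = sqrt(7 + B)
x(D, p) = (-3 + D)**2
(G(-3) - 9)*x(c(7), U(5, -7)) = (-1 - 9)*(-3 + sqrt(7 + 7))**2 = -10*(-3 + sqrt(14))**2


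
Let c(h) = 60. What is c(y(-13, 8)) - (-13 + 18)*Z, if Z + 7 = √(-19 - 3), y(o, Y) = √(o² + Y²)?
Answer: 95 - 5*I*√22 ≈ 95.0 - 23.452*I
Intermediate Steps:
y(o, Y) = √(Y² + o²)
Z = -7 + I*√22 (Z = -7 + √(-19 - 3) = -7 + √(-22) = -7 + I*√22 ≈ -7.0 + 4.6904*I)
c(y(-13, 8)) - (-13 + 18)*Z = 60 - (-13 + 18)*(-7 + I*√22) = 60 - 5*(-7 + I*√22) = 60 - (-35 + 5*I*√22) = 60 + (35 - 5*I*√22) = 95 - 5*I*√22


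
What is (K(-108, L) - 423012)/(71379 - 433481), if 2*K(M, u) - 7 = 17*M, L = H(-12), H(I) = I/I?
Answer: 847853/724204 ≈ 1.1707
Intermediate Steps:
H(I) = 1
L = 1
K(M, u) = 7/2 + 17*M/2 (K(M, u) = 7/2 + (17*M)/2 = 7/2 + 17*M/2)
(K(-108, L) - 423012)/(71379 - 433481) = ((7/2 + (17/2)*(-108)) - 423012)/(71379 - 433481) = ((7/2 - 918) - 423012)/(-362102) = (-1829/2 - 423012)*(-1/362102) = -847853/2*(-1/362102) = 847853/724204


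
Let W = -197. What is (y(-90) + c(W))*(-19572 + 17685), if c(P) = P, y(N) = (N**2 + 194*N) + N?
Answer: 18203889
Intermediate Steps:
y(N) = N**2 + 195*N
(y(-90) + c(W))*(-19572 + 17685) = (-90*(195 - 90) - 197)*(-19572 + 17685) = (-90*105 - 197)*(-1887) = (-9450 - 197)*(-1887) = -9647*(-1887) = 18203889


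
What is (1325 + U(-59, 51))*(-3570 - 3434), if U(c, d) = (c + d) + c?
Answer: -8811032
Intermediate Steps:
U(c, d) = d + 2*c
(1325 + U(-59, 51))*(-3570 - 3434) = (1325 + (51 + 2*(-59)))*(-3570 - 3434) = (1325 + (51 - 118))*(-7004) = (1325 - 67)*(-7004) = 1258*(-7004) = -8811032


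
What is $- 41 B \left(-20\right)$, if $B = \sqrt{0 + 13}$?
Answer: $820 \sqrt{13} \approx 2956.6$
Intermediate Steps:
$B = \sqrt{13} \approx 3.6056$
$- 41 B \left(-20\right) = - 41 \sqrt{13} \left(-20\right) = 820 \sqrt{13}$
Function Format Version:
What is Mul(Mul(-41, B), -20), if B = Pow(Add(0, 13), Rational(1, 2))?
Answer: Mul(820, Pow(13, Rational(1, 2))) ≈ 2956.6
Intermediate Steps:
B = Pow(13, Rational(1, 2)) ≈ 3.6056
Mul(Mul(-41, B), -20) = Mul(Mul(-41, Pow(13, Rational(1, 2))), -20) = Mul(820, Pow(13, Rational(1, 2)))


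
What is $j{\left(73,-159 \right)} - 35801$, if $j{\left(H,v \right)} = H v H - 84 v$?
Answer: $-869756$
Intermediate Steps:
$j{\left(H,v \right)} = - 84 v + v H^{2}$ ($j{\left(H,v \right)} = v H^{2} - 84 v = - 84 v + v H^{2}$)
$j{\left(73,-159 \right)} - 35801 = - 159 \left(-84 + 73^{2}\right) - 35801 = - 159 \left(-84 + 5329\right) - 35801 = \left(-159\right) 5245 - 35801 = -833955 - 35801 = -869756$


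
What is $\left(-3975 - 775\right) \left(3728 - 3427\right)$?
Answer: $-1429750$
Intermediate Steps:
$\left(-3975 - 775\right) \left(3728 - 3427\right) = \left(-4750\right) 301 = -1429750$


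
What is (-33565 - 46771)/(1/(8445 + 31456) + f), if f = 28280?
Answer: -3205486736/1128400281 ≈ -2.8407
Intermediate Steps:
(-33565 - 46771)/(1/(8445 + 31456) + f) = (-33565 - 46771)/(1/(8445 + 31456) + 28280) = -80336/(1/39901 + 28280) = -80336/1128400281/39901 = -80336*39901/1128400281 = -3205486736/1128400281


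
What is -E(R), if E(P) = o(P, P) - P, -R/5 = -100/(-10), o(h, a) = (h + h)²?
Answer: -10050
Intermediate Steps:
o(h, a) = 4*h² (o(h, a) = (2*h)² = 4*h²)
R = -50 (R = -(-500)/(-10) = -(-500)*(-1)/10 = -5*10 = -50)
E(P) = -P + 4*P² (E(P) = 4*P² - P = -P + 4*P²)
-E(R) = -(-50)*(-1 + 4*(-50)) = -(-50)*(-1 - 200) = -(-50)*(-201) = -1*10050 = -10050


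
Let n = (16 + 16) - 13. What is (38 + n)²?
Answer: 3249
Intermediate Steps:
n = 19 (n = 32 - 13 = 19)
(38 + n)² = (38 + 19)² = 57² = 3249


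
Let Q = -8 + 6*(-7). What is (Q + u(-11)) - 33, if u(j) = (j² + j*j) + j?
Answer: 148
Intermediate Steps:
Q = -50 (Q = -8 - 42 = -50)
u(j) = j + 2*j² (u(j) = (j² + j²) + j = 2*j² + j = j + 2*j²)
(Q + u(-11)) - 33 = (-50 - 11*(1 + 2*(-11))) - 33 = (-50 - 11*(1 - 22)) - 33 = (-50 - 11*(-21)) - 33 = (-50 + 231) - 33 = 181 - 33 = 148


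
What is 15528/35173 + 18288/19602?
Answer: 52645760/38303397 ≈ 1.3744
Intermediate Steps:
15528/35173 + 18288/19602 = 15528*(1/35173) + 18288*(1/19602) = 15528/35173 + 1016/1089 = 52645760/38303397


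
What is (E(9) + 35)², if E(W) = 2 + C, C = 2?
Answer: 1521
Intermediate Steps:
E(W) = 4 (E(W) = 2 + 2 = 4)
(E(9) + 35)² = (4 + 35)² = 39² = 1521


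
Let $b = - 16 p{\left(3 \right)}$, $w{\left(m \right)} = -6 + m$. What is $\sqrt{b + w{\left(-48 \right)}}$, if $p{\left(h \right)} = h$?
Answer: $i \sqrt{102} \approx 10.1 i$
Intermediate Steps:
$b = -48$ ($b = \left(-16\right) 3 = -48$)
$\sqrt{b + w{\left(-48 \right)}} = \sqrt{-48 - 54} = \sqrt{-102} = i \sqrt{102}$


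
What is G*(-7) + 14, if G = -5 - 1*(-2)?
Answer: 35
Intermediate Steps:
G = -3 (G = -5 + 2 = -3)
G*(-7) + 14 = -3*(-7) + 14 = 21 + 14 = 35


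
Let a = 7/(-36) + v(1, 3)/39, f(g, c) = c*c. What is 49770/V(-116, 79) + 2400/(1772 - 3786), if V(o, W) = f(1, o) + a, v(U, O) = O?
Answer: 15898582920/6341434471 ≈ 2.5071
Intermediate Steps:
f(g, c) = c²
a = -55/468 (a = 7/(-36) + 3/39 = 7*(-1/36) + 3*(1/39) = -7/36 + 1/13 = -55/468 ≈ -0.11752)
V(o, W) = -55/468 + o² (V(o, W) = o² - 55/468 = -55/468 + o²)
49770/V(-116, 79) + 2400/(1772 - 3786) = 49770/(-55/468 + (-116)²) + 2400/(1772 - 3786) = 49770/(-55/468 + 13456) + 2400/(-2014) = 49770/(6297353/468) + 2400*(-1/2014) = 49770*(468/6297353) - 1200/1007 = 23292360/6297353 - 1200/1007 = 15898582920/6341434471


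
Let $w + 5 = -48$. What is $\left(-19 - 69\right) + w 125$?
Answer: $-6713$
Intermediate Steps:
$w = -53$ ($w = -5 - 48 = -53$)
$\left(-19 - 69\right) + w 125 = \left(-19 - 69\right) - 6625 = -88 - 6625 = -6713$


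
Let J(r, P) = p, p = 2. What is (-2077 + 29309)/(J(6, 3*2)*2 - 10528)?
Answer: -6808/2631 ≈ -2.5876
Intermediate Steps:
J(r, P) = 2
(-2077 + 29309)/(J(6, 3*2)*2 - 10528) = (-2077 + 29309)/(2*2 - 10528) = 27232/(4 - 10528) = 27232/(-10524) = 27232*(-1/10524) = -6808/2631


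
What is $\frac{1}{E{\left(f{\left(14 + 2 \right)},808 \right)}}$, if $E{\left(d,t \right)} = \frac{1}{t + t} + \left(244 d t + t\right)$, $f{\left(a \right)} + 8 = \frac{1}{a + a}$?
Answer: $- \frac{1616}{2537519151} \approx -6.3684 \cdot 10^{-7}$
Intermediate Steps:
$f{\left(a \right)} = -8 + \frac{1}{2 a}$ ($f{\left(a \right)} = -8 + \frac{1}{a + a} = -8 + \frac{1}{2 a}$)
$E{\left(d,t \right)} = t + \frac{1}{2 t} + 244 d t$ ($E{\left(d,t \right)} = \frac{1}{2 t} + \left(244 d t + t\right) = \frac{1}{2 t} + \left(t + 244 d t\right) = t + \frac{1}{2 t} + 244 d t$)
$\frac{1}{E{\left(f{\left(14 + 2 \right)},808 \right)}} = \frac{1}{808 + \frac{1}{2 \cdot 808} + 244 \left(-8 + \frac{1}{2 \left(14 + 2\right)}\right) 808} = \frac{1}{808 + \frac{1}{2} \cdot \frac{1}{808} + 244 \left(-8 + \frac{1}{2 \cdot 16}\right) 808} = \frac{1}{808 + \frac{1}{1616} + 244 \left(-8 + \frac{1}{2} \cdot \frac{1}{16}\right) 808} = \frac{1}{808 + \frac{1}{1616} + 244 \left(-8 + \frac{1}{32}\right) 808} = \frac{1}{808 + \frac{1}{1616} + 244 \left(- \frac{255}{32}\right) 808} = \frac{1}{808 + \frac{1}{1616} - 1571055} = \frac{1}{- \frac{2537519151}{1616}} = - \frac{1616}{2537519151}$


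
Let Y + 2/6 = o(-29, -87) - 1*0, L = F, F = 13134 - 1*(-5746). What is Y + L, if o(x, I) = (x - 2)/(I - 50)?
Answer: 7759636/411 ≈ 18880.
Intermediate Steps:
F = 18880 (F = 13134 + 5746 = 18880)
o(x, I) = (-2 + x)/(-50 + I)
L = 18880
Y = -44/411 (Y = -⅓ + ((-2 - 29)/(-50 - 87) - 1*0) = -⅓ + (-31/(-137) + 0) = -⅓ + (-1/137*(-31) + 0) = -⅓ + (31/137 + 0) = -⅓ + 31/137 = -44/411 ≈ -0.10706)
Y + L = -44/411 + 18880 = 7759636/411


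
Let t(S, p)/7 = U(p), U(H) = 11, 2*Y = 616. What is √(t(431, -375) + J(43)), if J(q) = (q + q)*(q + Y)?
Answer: √30263 ≈ 173.96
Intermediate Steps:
Y = 308 (Y = (½)*616 = 308)
t(S, p) = 77 (t(S, p) = 7*11 = 77)
J(q) = 2*q*(308 + q) (J(q) = (q + q)*(q + 308) = (2*q)*(308 + q) = 2*q*(308 + q))
√(t(431, -375) + J(43)) = √(77 + 2*43*(308 + 43)) = √(77 + 2*43*351) = √(77 + 30186) = √30263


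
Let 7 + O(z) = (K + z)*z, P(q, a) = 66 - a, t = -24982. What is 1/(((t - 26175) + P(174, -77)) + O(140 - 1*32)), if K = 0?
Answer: -1/39357 ≈ -2.5408e-5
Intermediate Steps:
O(z) = -7 + z² (O(z) = -7 + (0 + z)*z = -7 + z*z = -7 + z²)
1/(((t - 26175) + P(174, -77)) + O(140 - 1*32)) = 1/(((-24982 - 26175) + (66 - 1*(-77))) + (-7 + (140 - 1*32)²)) = 1/((-51157 + (66 + 77)) + (-7 + (140 - 32)²)) = 1/((-51157 + 143) + (-7 + 108²)) = 1/(-51014 + (-7 + 11664)) = 1/(-51014 + 11657) = 1/(-39357) = -1/39357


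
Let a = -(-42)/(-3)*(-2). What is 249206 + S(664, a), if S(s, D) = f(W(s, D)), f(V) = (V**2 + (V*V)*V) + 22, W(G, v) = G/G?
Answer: 249230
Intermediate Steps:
W(G, v) = 1
a = 28 (a = -(-42)*(-1)/3*(-2) = -7*2*(-2) = -14*(-2) = 28)
f(V) = 22 + V**2 + V**3 (f(V) = (V**2 + V**2*V) + 22 = (V**2 + V**3) + 22 = 22 + V**2 + V**3)
S(s, D) = 24 (S(s, D) = 22 + 1**2 + 1**3 = 22 + 1 + 1 = 24)
249206 + S(664, a) = 249206 + 24 = 249230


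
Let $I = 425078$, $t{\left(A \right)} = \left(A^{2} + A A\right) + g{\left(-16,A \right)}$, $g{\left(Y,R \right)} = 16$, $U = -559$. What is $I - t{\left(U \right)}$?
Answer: $-199900$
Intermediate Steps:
$t{\left(A \right)} = 16 + 2 A^{2}$ ($t{\left(A \right)} = \left(A^{2} + A A\right) + 16 = \left(A^{2} + A^{2}\right) + 16 = 2 A^{2} + 16 = 16 + 2 A^{2}$)
$I - t{\left(U \right)} = 425078 - \left(16 + 2 \left(-559\right)^{2}\right) = 425078 - \left(16 + 2 \cdot 312481\right) = 425078 - \left(16 + 624962\right) = 425078 - 624978 = -199900$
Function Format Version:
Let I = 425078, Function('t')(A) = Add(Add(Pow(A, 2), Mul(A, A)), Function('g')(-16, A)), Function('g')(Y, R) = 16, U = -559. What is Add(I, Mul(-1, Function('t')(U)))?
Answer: -199900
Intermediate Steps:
Function('t')(A) = Add(16, Mul(2, Pow(A, 2))) (Function('t')(A) = Add(Add(Pow(A, 2), Mul(A, A)), 16) = Add(Add(Pow(A, 2), Pow(A, 2)), 16) = Add(Mul(2, Pow(A, 2)), 16) = Add(16, Mul(2, Pow(A, 2))))
Add(I, Mul(-1, Function('t')(U))) = Add(425078, Mul(-1, Add(16, Mul(2, Pow(-559, 2))))) = Add(425078, Mul(-1, Add(16, Mul(2, 312481)))) = Add(425078, Mul(-1, Add(16, 624962))) = Add(425078, Mul(-1, 624978)) = Add(425078, -624978) = -199900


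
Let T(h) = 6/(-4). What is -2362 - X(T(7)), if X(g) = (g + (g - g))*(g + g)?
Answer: -4733/2 ≈ -2366.5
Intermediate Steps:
T(h) = -3/2 (T(h) = 6*(-¼) = -3/2)
X(g) = 2*g² (X(g) = (g + 0)*(2*g) = g*(2*g) = 2*g²)
-2362 - X(T(7)) = -2362 - 2*(-3/2)² = -2362 - 2*9/4 = -2362 - 1*9/2 = -2362 - 9/2 = -4733/2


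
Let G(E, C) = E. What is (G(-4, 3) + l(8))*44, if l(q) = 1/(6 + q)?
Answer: -1210/7 ≈ -172.86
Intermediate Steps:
(G(-4, 3) + l(8))*44 = (-4 + 1/(6 + 8))*44 = (-4 + 1/14)*44 = -55/14*44 = -1210/7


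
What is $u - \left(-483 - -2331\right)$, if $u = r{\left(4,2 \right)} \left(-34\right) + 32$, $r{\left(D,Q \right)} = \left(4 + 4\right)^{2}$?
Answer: $-3992$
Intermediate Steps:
$r{\left(D,Q \right)} = 64$ ($r{\left(D,Q \right)} = 8^{2} = 64$)
$u = -2144$ ($u = 64 \left(-34\right) + 32 = -2176 + 32 = -2144$)
$u - \left(-483 - -2331\right) = -2144 - \left(-483 - -2331\right) = -2144 - \left(-483 + 2331\right) = -2144 - 1848 = -3992$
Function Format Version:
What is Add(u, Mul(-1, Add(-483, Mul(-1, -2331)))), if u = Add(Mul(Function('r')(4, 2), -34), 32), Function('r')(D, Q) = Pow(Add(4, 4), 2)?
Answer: -3992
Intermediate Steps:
Function('r')(D, Q) = 64 (Function('r')(D, Q) = Pow(8, 2) = 64)
u = -2144 (u = Add(Mul(64, -34), 32) = Add(-2176, 32) = -2144)
Add(u, Mul(-1, Add(-483, Mul(-1, -2331)))) = Add(-2144, Mul(-1, Add(-483, Mul(-1, -2331)))) = Add(-2144, Mul(-1, Add(-483, 2331))) = Add(-2144, Mul(-1, 1848)) = Add(-2144, -1848) = -3992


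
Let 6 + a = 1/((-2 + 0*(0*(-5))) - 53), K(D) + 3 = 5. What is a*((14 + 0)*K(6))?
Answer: -9268/55 ≈ -168.51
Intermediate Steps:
K(D) = 2 (K(D) = -3 + 5 = 2)
a = -331/55 (a = -6 + 1/((-2 + 0*(0*(-5))) - 53) = -6 + 1/((-2 + 0*0) - 53) = -6 + 1/((-2 + 0) - 53) = -6 + 1/(-2 - 53) = -6 + 1/(-55) = -6 - 1/55 = -331/55 ≈ -6.0182)
a*((14 + 0)*K(6)) = -331*(14 + 0)*2/55 = -4634*2/55 = -331/55*28 = -9268/55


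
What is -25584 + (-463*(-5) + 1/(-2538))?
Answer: -59056723/2538 ≈ -23269.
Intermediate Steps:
-25584 + (-463*(-5) + 1/(-2538)) = -25584 + (2315 - 1/2538) = -25584 + 5875469/2538 = -59056723/2538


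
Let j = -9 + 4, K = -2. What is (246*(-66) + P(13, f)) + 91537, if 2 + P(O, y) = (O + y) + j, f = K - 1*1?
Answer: 75304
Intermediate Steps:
f = -3 (f = -2 - 1*1 = -2 - 1 = -3)
j = -5
P(O, y) = -7 + O + y (P(O, y) = -2 + ((O + y) - 5) = -2 + (-5 + O + y) = -7 + O + y)
(246*(-66) + P(13, f)) + 91537 = (246*(-66) + (-7 + 13 - 3)) + 91537 = (-16236 + 3) + 91537 = -16233 + 91537 = 75304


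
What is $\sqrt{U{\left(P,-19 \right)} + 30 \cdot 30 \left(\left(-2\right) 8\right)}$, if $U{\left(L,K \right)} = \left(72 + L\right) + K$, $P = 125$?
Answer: $i \sqrt{14222} \approx 119.26 i$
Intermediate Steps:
$U{\left(L,K \right)} = 72 + K + L$
$\sqrt{U{\left(P,-19 \right)} + 30 \cdot 30 \left(\left(-2\right) 8\right)} = \sqrt{\left(72 - 19 + 125\right) + 30 \cdot 30 \left(\left(-2\right) 8\right)} = \sqrt{178 + 900 \left(-16\right)} = \sqrt{178 - 14400} = \sqrt{-14222} = i \sqrt{14222}$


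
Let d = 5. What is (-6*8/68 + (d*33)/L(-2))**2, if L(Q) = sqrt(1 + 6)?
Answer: 7869033/2023 - 3960*sqrt(7)/119 ≈ 3801.7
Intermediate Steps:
L(Q) = sqrt(7)
(-6*8/68 + (d*33)/L(-2))**2 = (-6*8/68 + (5*33)/(sqrt(7)))**2 = (-48*1/68 + 165*(sqrt(7)/7))**2 = (-12/17 + 165*sqrt(7)/7)**2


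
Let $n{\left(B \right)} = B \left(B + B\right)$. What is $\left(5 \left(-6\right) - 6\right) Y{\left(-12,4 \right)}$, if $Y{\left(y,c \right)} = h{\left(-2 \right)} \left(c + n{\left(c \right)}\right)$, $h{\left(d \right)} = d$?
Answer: $2592$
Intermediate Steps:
$n{\left(B \right)} = 2 B^{2}$ ($n{\left(B \right)} = B 2 B = 2 B^{2}$)
$Y{\left(y,c \right)} = - 4 c^{2} - 2 c$ ($Y{\left(y,c \right)} = - 2 \left(c + 2 c^{2}\right) = - 4 c^{2} - 2 c$)
$\left(5 \left(-6\right) - 6\right) Y{\left(-12,4 \right)} = \left(5 \left(-6\right) - 6\right) 2 \cdot 4 \left(-1 - 8\right) = \left(-30 - 6\right) 2 \cdot 4 \left(-1 - 8\right) = - 36 \cdot 2 \cdot 4 \left(-9\right) = \left(-36\right) \left(-72\right) = 2592$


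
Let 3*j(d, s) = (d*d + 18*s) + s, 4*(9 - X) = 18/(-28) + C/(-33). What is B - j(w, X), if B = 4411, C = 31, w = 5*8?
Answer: 21167887/5544 ≈ 3818.2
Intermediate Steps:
w = 40
X = 17363/1848 (X = 9 - (18/(-28) + 31/(-33))/4 = 9 - (18*(-1/28) + 31*(-1/33))/4 = 9 - (-9/14 - 31/33)/4 = 9 - ¼*(-731/462) = 9 + 731/1848 = 17363/1848 ≈ 9.3956)
j(d, s) = d²/3 + 19*s/3 (j(d, s) = ((d*d + 18*s) + s)/3 = ((d² + 18*s) + s)/3 = (d² + 19*s)/3 = d²/3 + 19*s/3)
B - j(w, X) = 4411 - ((⅓)*40² + (19/3)*(17363/1848)) = 4411 - ((⅓)*1600 + 329897/5544) = 4411 - (1600/3 + 329897/5544) = 4411 - 1*3286697/5544 = 4411 - 3286697/5544 = 21167887/5544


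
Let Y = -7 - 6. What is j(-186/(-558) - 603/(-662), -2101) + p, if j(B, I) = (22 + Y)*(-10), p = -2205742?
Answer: -2205832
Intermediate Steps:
Y = -13
j(B, I) = -90 (j(B, I) = (22 - 13)*(-10) = 9*(-10) = -90)
j(-186/(-558) - 603/(-662), -2101) + p = -90 - 2205742 = -2205832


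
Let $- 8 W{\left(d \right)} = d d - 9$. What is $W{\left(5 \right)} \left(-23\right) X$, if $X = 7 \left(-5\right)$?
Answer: $-1610$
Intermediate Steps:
$W{\left(d \right)} = \frac{9}{8} - \frac{d^{2}}{8}$ ($W{\left(d \right)} = - \frac{d d - 9}{8} = - \frac{d^{2} - 9}{8} = - \frac{-9 + d^{2}}{8} = \frac{9}{8} - \frac{d^{2}}{8}$)
$X = -35$
$W{\left(5 \right)} \left(-23\right) X = \left(\frac{9}{8} - \frac{5^{2}}{8}\right) \left(-23\right) \left(-35\right) = \left(\frac{9}{8} - \frac{25}{8}\right) \left(-23\right) \left(-35\right) = \left(-2\right) \left(-23\right) \left(-35\right) = 46 \left(-35\right) = -1610$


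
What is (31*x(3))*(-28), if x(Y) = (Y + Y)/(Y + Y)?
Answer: -868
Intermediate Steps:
x(Y) = 1 (x(Y) = (2*Y)/((2*Y)) = (2*Y)*(1/(2*Y)) = 1)
(31*x(3))*(-28) = (31*1)*(-28) = 31*(-28) = -868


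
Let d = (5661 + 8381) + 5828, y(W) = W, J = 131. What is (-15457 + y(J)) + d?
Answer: 4544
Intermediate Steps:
d = 19870 (d = 14042 + 5828 = 19870)
(-15457 + y(J)) + d = (-15457 + 131) + 19870 = -15326 + 19870 = 4544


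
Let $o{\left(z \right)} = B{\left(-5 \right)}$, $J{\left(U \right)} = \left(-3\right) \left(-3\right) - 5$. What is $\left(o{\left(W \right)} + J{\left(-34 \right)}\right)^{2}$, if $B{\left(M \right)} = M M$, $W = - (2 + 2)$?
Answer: $841$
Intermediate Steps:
$J{\left(U \right)} = 4$ ($J{\left(U \right)} = 9 - 5 = 4$)
$W = -4$ ($W = \left(-1\right) 4 = -4$)
$B{\left(M \right)} = M^{2}$
$o{\left(z \right)} = 25$ ($o{\left(z \right)} = \left(-5\right)^{2} = 25$)
$\left(o{\left(W \right)} + J{\left(-34 \right)}\right)^{2} = \left(25 + 4\right)^{2} = 29^{2} = 841$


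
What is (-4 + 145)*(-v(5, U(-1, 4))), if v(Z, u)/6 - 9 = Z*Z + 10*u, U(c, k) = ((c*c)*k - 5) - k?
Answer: 13536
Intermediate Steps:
U(c, k) = -5 - k + k*c² (U(c, k) = (c²*k - 5) - k = (k*c² - 5) - k = (-5 + k*c²) - k = -5 - k + k*c²)
v(Z, u) = 54 + 6*Z² + 60*u (v(Z, u) = 54 + 6*(Z*Z + 10*u) = 54 + 6*(Z² + 10*u) = 54 + (6*Z² + 60*u) = 54 + 6*Z² + 60*u)
(-4 + 145)*(-v(5, U(-1, 4))) = (-4 + 145)*(-(54 + 6*5² + 60*(-5 - 1*4 + 4*(-1)²))) = 141*(-(54 + 6*25 + 60*(-5 - 4 + 4*1))) = 141*(-(54 + 150 + 60*(-5 - 4 + 4))) = 141*(-(54 + 150 + 60*(-5))) = 141*(-(54 + 150 - 300)) = 141*(-1*(-96)) = 141*96 = 13536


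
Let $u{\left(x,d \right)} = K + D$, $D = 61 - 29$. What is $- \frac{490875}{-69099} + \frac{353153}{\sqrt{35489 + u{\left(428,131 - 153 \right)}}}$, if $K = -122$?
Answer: $\frac{163625}{23033} + \frac{353153 \sqrt{35399}}{35399} \approx 1884.1$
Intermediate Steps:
$D = 32$
$u{\left(x,d \right)} = -90$ ($u{\left(x,d \right)} = -122 + 32 = -90$)
$- \frac{490875}{-69099} + \frac{353153}{\sqrt{35489 + u{\left(428,131 - 153 \right)}}} = - \frac{490875}{-69099} + \frac{353153}{\sqrt{35489 - 90}} = \left(-490875\right) \left(- \frac{1}{69099}\right) + \frac{353153}{\sqrt{35399}} = \frac{163625}{23033} + 353153 \frac{\sqrt{35399}}{35399} = \frac{163625}{23033} + \frac{353153 \sqrt{35399}}{35399}$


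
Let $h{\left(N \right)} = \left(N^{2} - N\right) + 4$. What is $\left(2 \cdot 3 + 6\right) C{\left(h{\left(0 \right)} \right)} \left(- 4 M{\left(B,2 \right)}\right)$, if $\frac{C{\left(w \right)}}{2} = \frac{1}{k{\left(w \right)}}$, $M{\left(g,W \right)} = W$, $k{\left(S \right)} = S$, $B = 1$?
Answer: $-48$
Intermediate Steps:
$h{\left(N \right)} = 4 + N^{2} - N$
$C{\left(w \right)} = \frac{2}{w}$
$\left(2 \cdot 3 + 6\right) C{\left(h{\left(0 \right)} \right)} \left(- 4 M{\left(B,2 \right)}\right) = \left(2 \cdot 3 + 6\right) \frac{2}{4 + 0^{2} - 0} \left(\left(-4\right) 2\right) = \left(6 + 6\right) \frac{2}{4 + 0 + 0} \left(-8\right) = 12 \cdot \frac{2}{4} \left(-8\right) = 12 \cdot 2 \cdot \frac{1}{4} \left(-8\right) = 12 \cdot \frac{1}{2} \left(-8\right) = 6 \left(-8\right) = -48$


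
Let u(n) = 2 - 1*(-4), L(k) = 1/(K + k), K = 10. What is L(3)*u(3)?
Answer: 6/13 ≈ 0.46154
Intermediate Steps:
L(k) = 1/(10 + k)
u(n) = 6 (u(n) = 2 + 4 = 6)
L(3)*u(3) = 6/(10 + 3) = 6/13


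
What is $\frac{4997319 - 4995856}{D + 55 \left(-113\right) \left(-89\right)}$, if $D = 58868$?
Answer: $\frac{209}{87429} \approx 0.0023905$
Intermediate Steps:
$\frac{4997319 - 4995856}{D + 55 \left(-113\right) \left(-89\right)} = \frac{4997319 - 4995856}{58868 + 55 \left(-113\right) \left(-89\right)} = \frac{1463}{58868 - -553135} = \frac{1463}{58868 + 553135} = \frac{1463}{612003} = 1463 \cdot \frac{1}{612003} = \frac{209}{87429}$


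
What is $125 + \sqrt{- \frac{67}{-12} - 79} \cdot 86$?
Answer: $125 + \frac{43 i \sqrt{2643}}{3} \approx 125.0 + 736.88 i$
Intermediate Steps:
$125 + \sqrt{- \frac{67}{-12} - 79} \cdot 86 = 125 + \sqrt{\left(-67\right) \left(- \frac{1}{12}\right) - 79} \cdot 86 = 125 + \sqrt{\frac{67}{12} - 79} \cdot 86 = 125 + \sqrt{- \frac{881}{12}} \cdot 86 = 125 + \frac{i \sqrt{2643}}{6} \cdot 86 = 125 + \frac{43 i \sqrt{2643}}{3}$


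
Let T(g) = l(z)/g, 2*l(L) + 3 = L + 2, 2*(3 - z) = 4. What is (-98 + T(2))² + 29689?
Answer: 39293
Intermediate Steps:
z = 1 (z = 3 - ½*4 = 3 - 2 = 1)
l(L) = -½ + L/2 (l(L) = -3/2 + (L + 2)/2 = -3/2 + (2 + L)/2 = -3/2 + (1 + L/2) = -½ + L/2)
T(g) = 0 (T(g) = (-½ + (½)*1)/g = (-½ + ½)/g = 0/g = 0)
(-98 + T(2))² + 29689 = (-98 + 0)² + 29689 = (-98)² + 29689 = 9604 + 29689 = 39293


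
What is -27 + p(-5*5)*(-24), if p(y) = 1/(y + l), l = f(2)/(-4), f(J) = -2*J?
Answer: -26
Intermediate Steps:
l = 1 (l = -2*2/(-4) = -4*(-1/4) = 1)
p(y) = 1/(1 + y) (p(y) = 1/(y + 1) = 1/(1 + y))
-27 + p(-5*5)*(-24) = -27 - 24/(1 - 5*5) = -27 - 24/(1 - 25) = -27 - 24/(-24) = -27 - 1/24*(-24) = -27 + 1 = -26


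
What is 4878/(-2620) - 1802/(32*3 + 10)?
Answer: -24709/1310 ≈ -18.862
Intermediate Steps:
4878/(-2620) - 1802/(32*3 + 10) = 4878*(-1/2620) - 1802/(96 + 10) = -2439/1310 - 1802/106 = -2439/1310 - 1802*1/106 = -2439/1310 - 17 = -24709/1310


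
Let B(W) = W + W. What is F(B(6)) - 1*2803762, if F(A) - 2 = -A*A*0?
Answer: -2803760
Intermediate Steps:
B(W) = 2*W
F(A) = 2 (F(A) = 2 - A*A*0 = 2 - A²*0 = 2 - 1*0 = 2 + 0 = 2)
F(B(6)) - 1*2803762 = 2 - 1*2803762 = 2 - 2803762 = -2803760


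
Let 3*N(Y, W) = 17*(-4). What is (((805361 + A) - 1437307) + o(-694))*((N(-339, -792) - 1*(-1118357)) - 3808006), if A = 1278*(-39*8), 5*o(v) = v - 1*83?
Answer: 8317842443161/3 ≈ 2.7726e+12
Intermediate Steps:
o(v) = -83/5 + v/5 (o(v) = (v - 1*83)/5 = (v - 83)/5 = (-83 + v)/5 = -83/5 + v/5)
N(Y, W) = -68/3 (N(Y, W) = (17*(-4))/3 = (⅓)*(-68) = -68/3)
A = -398736 (A = 1278*(-312) = -398736)
(((805361 + A) - 1437307) + o(-694))*((N(-339, -792) - 1*(-1118357)) - 3808006) = (((805361 - 398736) - 1437307) + (-83/5 + (⅕)*(-694)))*((-68/3 - 1*(-1118357)) - 3808006) = ((406625 - 1437307) + (-83/5 - 694/5))*((-68/3 + 1118357) - 3808006) = (-1030682 - 777/5)*(3355003/3 - 3808006) = -5154187/5*(-8069015/3) = 8317842443161/3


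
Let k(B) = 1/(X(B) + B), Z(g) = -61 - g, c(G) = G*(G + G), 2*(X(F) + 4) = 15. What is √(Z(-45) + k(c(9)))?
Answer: I*√1752314/331 ≈ 3.9992*I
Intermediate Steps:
X(F) = 7/2 (X(F) = -4 + (½)*15 = -4 + 15/2 = 7/2)
c(G) = 2*G² (c(G) = G*(2*G) = 2*G²)
k(B) = 1/(7/2 + B)
√(Z(-45) + k(c(9))) = √((-61 - 1*(-45)) + 2/(7 + 2*(2*9²))) = √((-61 + 45) + 2/(7 + 2*(2*81))) = √(-16 + 2/(7 + 2*162)) = √(-16 + 2/(7 + 324)) = √(-16 + 2/331) = √(-5294/331) = I*√1752314/331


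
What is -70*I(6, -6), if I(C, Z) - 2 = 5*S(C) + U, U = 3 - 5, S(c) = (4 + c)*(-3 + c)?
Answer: -10500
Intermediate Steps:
S(c) = (-3 + c)*(4 + c)
U = -2
I(C, Z) = -60 + 5*C + 5*C² (I(C, Z) = 2 + (5*(-12 + C + C²) - 2) = 2 + ((-60 + 5*C + 5*C²) - 2) = 2 + (-62 + 5*C + 5*C²) = -60 + 5*C + 5*C²)
-70*I(6, -6) = -70*(-60 + 5*6 + 5*6²) = -70*(-60 + 30 + 5*36) = -70*(-60 + 30 + 180) = -70*150 = -10500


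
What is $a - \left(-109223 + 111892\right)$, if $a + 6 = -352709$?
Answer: $-355384$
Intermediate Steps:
$a = -352715$ ($a = -6 - 352709 = -352715$)
$a - \left(-109223 + 111892\right) = -352715 - \left(-109223 + 111892\right) = -352715 - 2669 = -355384$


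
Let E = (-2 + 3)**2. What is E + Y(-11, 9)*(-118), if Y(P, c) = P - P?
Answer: 1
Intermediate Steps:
E = 1 (E = 1**2 = 1)
Y(P, c) = 0
E + Y(-11, 9)*(-118) = 1 + 0*(-118) = 1 + 0 = 1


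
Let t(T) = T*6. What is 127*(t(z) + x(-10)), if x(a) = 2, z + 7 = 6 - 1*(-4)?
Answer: 2540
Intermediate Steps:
z = 3 (z = -7 + (6 - 1*(-4)) = -7 + (6 + 4) = -7 + 10 = 3)
t(T) = 6*T
127*(t(z) + x(-10)) = 127*(6*3 + 2) = 127*(18 + 2) = 127*20 = 2540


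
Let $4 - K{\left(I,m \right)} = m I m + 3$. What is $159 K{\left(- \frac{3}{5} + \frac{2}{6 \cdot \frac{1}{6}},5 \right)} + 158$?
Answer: $-5248$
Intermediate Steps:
$K{\left(I,m \right)} = 1 - I m^{2}$ ($K{\left(I,m \right)} = 4 - \left(m I m + 3\right) = 4 - \left(I m m + 3\right) = 4 - \left(I m^{2} + 3\right) = 4 - \left(3 + I m^{2}\right) = 1 - I m^{2}$)
$159 K{\left(- \frac{3}{5} + \frac{2}{6 \cdot \frac{1}{6}},5 \right)} + 158 = 159 \left(1 - \left(- \frac{3}{5} + \frac{2}{6 \cdot \frac{1}{6}}\right) 5^{2}\right) + 158 = 159 \left(1 - \left(\left(-3\right) \frac{1}{5} + \frac{2}{6 \cdot \frac{1}{6}}\right) 25\right) + 158 = 159 \left(1 - \left(- \frac{3}{5} + \frac{2}{1}\right) 25\right) + 158 = 159 \left(1 - \left(- \frac{3}{5} + 2 \cdot 1\right) 25\right) + 158 = 159 \left(1 - \left(- \frac{3}{5} + 2\right) 25\right) + 158 = 159 \left(1 - \frac{7}{5} \cdot 25\right) + 158 = 159 \left(1 - 35\right) + 158 = 159 \left(-34\right) + 158 = -5406 + 158 = -5248$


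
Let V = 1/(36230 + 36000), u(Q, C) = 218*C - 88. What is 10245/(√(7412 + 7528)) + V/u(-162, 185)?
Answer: 1/2906679660 + 683*√415/166 ≈ 83.818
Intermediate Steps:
u(Q, C) = -88 + 218*C
V = 1/72230 ≈ 1.3845e-5
10245/(√(7412 + 7528)) + V/u(-162, 185) = 10245/(√(7412 + 7528)) + 1/(72230*(-88 + 218*185)) = 10245/(√14940) + 1/(72230*(-88 + 40330)) = 10245/((6*√415)) + (1/72230)/40242 = 10245*(√415/2490) + (1/72230)*(1/40242) = 683*√415/166 + 1/2906679660 = 1/2906679660 + 683*√415/166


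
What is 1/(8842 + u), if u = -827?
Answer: 1/8015 ≈ 0.00012477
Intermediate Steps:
1/(8842 + u) = 1/(8842 - 827) = 1/8015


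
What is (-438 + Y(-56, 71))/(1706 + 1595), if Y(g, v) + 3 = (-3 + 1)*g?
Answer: -329/3301 ≈ -0.099667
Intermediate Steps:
Y(g, v) = -3 - 2*g (Y(g, v) = -3 + (-3 + 1)*g = -3 - 2*g)
(-438 + Y(-56, 71))/(1706 + 1595) = (-438 + (-3 - 2*(-56)))/(1706 + 1595) = (-438 + (-3 + 112))/3301 = (-438 + 109)*(1/3301) = -329*1/3301 = -329/3301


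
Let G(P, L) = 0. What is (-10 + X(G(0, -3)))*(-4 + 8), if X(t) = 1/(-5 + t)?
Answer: -204/5 ≈ -40.800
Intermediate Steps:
(-10 + X(G(0, -3)))*(-4 + 8) = (-10 + 1/(-5 + 0))*(-4 + 8) = (-10 + 1/(-5))*4 = (-10 - ⅕)*4 = -51/5*4 = -204/5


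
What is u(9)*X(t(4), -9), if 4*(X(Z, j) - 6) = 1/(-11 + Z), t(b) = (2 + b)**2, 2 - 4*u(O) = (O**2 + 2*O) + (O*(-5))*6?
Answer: 103973/400 ≈ 259.93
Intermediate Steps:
u(O) = 1/2 + 7*O - O**2/4 (u(O) = 1/2 - ((O**2 + 2*O) + (O*(-5))*6)/4 = 1/2 - ((O**2 + 2*O) - 5*O*6)/4 = 1/2 - ((O**2 + 2*O) - 30*O)/4 = 1/2 - (O**2 - 28*O)/4 = 1/2 + (7*O - O**2/4) = 1/2 + 7*O - O**2/4)
X(Z, j) = 6 + 1/(4*(-11 + Z))
u(9)*X(t(4), -9) = (1/2 + 7*9 - 1/4*9**2)*((-263 + 24*(2 + 4)**2)/(4*(-11 + (2 + 4)**2))) = (1/2 + 63 - 1/4*81)*((-263 + 24*6**2)/(4*(-11 + 6**2))) = (1/2 + 63 - 81/4)*((-263 + 24*36)/(4*(-11 + 36))) = 173*((1/4)*(-263 + 864)/25)/4 = 173*((1/4)*(1/25)*601)/4 = (173/4)*(601/100) = 103973/400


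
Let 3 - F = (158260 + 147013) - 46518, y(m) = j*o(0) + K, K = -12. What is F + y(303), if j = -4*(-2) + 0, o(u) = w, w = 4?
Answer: -258732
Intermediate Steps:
o(u) = 4
j = 8 (j = 8 + 0 = 8)
y(m) = 20 (y(m) = 8*4 - 12 = 32 - 12 = 20)
F = -258752 (F = 3 - ((158260 + 147013) - 46518) = 3 - (305273 - 46518) = 3 - 1*258755 = 3 - 258755 = -258752)
F + y(303) = -258752 + 20 = -258732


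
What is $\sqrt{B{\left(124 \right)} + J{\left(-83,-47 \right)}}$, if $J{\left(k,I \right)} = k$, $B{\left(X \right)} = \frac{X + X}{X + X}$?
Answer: $i \sqrt{82} \approx 9.0554 i$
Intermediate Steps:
$B{\left(X \right)} = 1$ ($B{\left(X \right)} = \frac{2 X}{2 X} = 2 X \frac{1}{2 X} = 1$)
$\sqrt{B{\left(124 \right)} + J{\left(-83,-47 \right)}} = \sqrt{1 - 83} = \sqrt{-82} = i \sqrt{82}$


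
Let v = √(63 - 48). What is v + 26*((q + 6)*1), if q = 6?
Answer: 312 + √15 ≈ 315.87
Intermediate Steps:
v = √15 ≈ 3.8730
v + 26*((q + 6)*1) = √15 + 26*((6 + 6)*1) = √15 + 26*(12*1) = √15 + 26*12 = √15 + 312 = 312 + √15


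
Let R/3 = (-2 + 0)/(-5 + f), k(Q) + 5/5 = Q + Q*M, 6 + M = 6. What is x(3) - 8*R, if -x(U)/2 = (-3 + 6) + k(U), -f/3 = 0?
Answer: -98/5 ≈ -19.600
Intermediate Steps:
f = 0 (f = -3*0 = 0)
M = 0 (M = -6 + 6 = 0)
k(Q) = -1 + Q (k(Q) = -1 + (Q + Q*0) = -1 + (Q + 0) = -1 + Q)
x(U) = -4 - 2*U (x(U) = -2*((-3 + 6) + (-1 + U)) = -2*(3 + (-1 + U)) = -2*(2 + U) = -4 - 2*U)
R = 6/5 (R = 3*((-2 + 0)/(-5 + 0)) = 3*(-2/(-5)) = 3*(-2*(-⅕)) = 3*(⅖) = 6/5 ≈ 1.2000)
x(3) - 8*R = (-4 - 2*3) - 8*6/5 = (-4 - 6) - 48/5 = -10 - 48/5 = -98/5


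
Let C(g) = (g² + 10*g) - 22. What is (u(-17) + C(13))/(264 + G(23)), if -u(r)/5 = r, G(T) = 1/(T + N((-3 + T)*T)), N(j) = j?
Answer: 174846/127513 ≈ 1.3712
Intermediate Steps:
G(T) = 1/(T + T*(-3 + T)) (G(T) = 1/(T + (-3 + T)*T) = 1/(T + T*(-3 + T)))
u(r) = -5*r
C(g) = -22 + g² + 10*g
(u(-17) + C(13))/(264 + G(23)) = (-5*(-17) + (-22 + 13² + 10*13))/(264 + 1/(23*(-2 + 23))) = (85 + (-22 + 169 + 130))/(264 + (1/23)/21) = (85 + 277)/(264 + (1/23)*(1/21)) = 362/(264 + 1/483) = 362/(127513/483) = 362*(483/127513) = 174846/127513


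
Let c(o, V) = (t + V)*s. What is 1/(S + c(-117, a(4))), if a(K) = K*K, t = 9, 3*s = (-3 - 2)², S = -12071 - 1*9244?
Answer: -3/63320 ≈ -4.7378e-5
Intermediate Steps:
S = -21315 (S = -12071 - 9244 = -21315)
s = 25/3 (s = (-3 - 2)²/3 = (⅓)*(-5)² = (⅓)*25 = 25/3 ≈ 8.3333)
a(K) = K²
c(o, V) = 75 + 25*V/3 (c(o, V) = (9 + V)*(25/3) = 75 + 25*V/3)
1/(S + c(-117, a(4))) = 1/(-21315 + (75 + (25/3)*4²)) = 1/(-21315 + (75 + (25/3)*16)) = 1/(-21315 + (75 + 400/3)) = 1/(-21315 + 625/3) = 1/(-63320/3) = -3/63320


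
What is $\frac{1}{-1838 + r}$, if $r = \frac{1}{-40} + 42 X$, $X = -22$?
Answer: $- \frac{40}{110481} \approx -0.00036205$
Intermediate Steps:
$r = - \frac{36961}{40}$ ($r = \frac{1}{-40} + 42 \left(-22\right) = - \frac{1}{40} - 924 = - \frac{36961}{40} \approx -924.03$)
$\frac{1}{-1838 + r} = \frac{1}{-1838 - \frac{36961}{40}} = \frac{1}{- \frac{110481}{40}} = - \frac{40}{110481}$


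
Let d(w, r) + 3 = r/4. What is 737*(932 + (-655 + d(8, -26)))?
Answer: 394295/2 ≈ 1.9715e+5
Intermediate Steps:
d(w, r) = -3 + r/4
737*(932 + (-655 + d(8, -26))) = 737*(932 + (-655 + (-3 + (1/4)*(-26)))) = 737*(932 + (-655 + (-3 - 13/2))) = 737*(932 + (-655 - 19/2)) = 737*(932 - 1329/2) = 737*(535/2) = 394295/2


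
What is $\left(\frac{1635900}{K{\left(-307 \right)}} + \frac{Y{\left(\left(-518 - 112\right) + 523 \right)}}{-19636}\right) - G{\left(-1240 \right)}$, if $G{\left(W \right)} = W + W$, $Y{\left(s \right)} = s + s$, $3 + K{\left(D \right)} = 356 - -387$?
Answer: $\frac{1703966949}{363266} \approx 4690.7$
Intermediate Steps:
$K{\left(D \right)} = 740$ ($K{\left(D \right)} = -3 + \left(356 - -387\right) = -3 + \left(356 + 387\right) = -3 + 743 = 740$)
$Y{\left(s \right)} = 2 s$
$G{\left(W \right)} = 2 W$
$\left(\frac{1635900}{K{\left(-307 \right)}} + \frac{Y{\left(\left(-518 - 112\right) + 523 \right)}}{-19636}\right) - G{\left(-1240 \right)} = \left(\frac{1635900}{740} + \frac{2 \left(\left(-518 - 112\right) + 523\right)}{-19636}\right) - 2 \left(-1240\right) = \left(1635900 \cdot \frac{1}{740} + 2 \left(-630 + 523\right) \left(- \frac{1}{19636}\right)\right) - -2480 = \left(\frac{81795}{37} + 2 \left(-107\right) \left(- \frac{1}{19636}\right)\right) + 2480 = \left(\frac{81795}{37} - - \frac{107}{9818}\right) + 2480 = \left(\frac{81795}{37} + \frac{107}{9818}\right) + 2480 = \frac{803067269}{363266} + 2480 = \frac{1703966949}{363266}$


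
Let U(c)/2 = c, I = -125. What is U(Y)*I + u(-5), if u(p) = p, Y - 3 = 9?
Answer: -3005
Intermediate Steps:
Y = 12 (Y = 3 + 9 = 12)
U(c) = 2*c
U(Y)*I + u(-5) = (2*12)*(-125) - 5 = 24*(-125) - 5 = -3000 - 5 = -3005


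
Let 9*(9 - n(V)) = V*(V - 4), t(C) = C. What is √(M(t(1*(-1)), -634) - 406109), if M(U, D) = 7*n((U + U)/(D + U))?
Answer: I*√163727894402/635 ≈ 637.22*I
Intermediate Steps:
n(V) = 9 - V*(-4 + V)/9 (n(V) = 9 - V*(V - 4)/9 = 9 - V*(-4 + V)/9)
M(U, D) = 63 - 28*U²/(9*(D + U)²) + 56*U/(9*(D + U)) (M(U, D) = 7*(9 - (U + U)²/(D + U)²/9 + 4*((U + U)/(D + U))/9) = 7*(9 - 4*U²/(D + U)²/9 + 4*((2*U)/(D + U))/9) = 7*(9 - 4*U²/(D + U)²/9 + 4*(2*U/(D + U))/9) = 7*(9 - 4*U²/(9*(D + U)²) + 8*U/(9*(D + U))) = 63 - 28*U²/(9*(D + U)²) + 56*U/(9*(D + U)))
√(M(t(1*(-1)), -634) - 406109) = √(7*(81*(-634)² + 85*(1*(-1))² + 170*(-634)*(1*(-1)))/(9*((-634)² + (1*(-1))² + 2*(-634)*(1*(-1)))) - 406109) = √(7*(81*401956 + 85*(-1)² + 170*(-634)*(-1))/(9*(401956 + (-1)² + 2*(-634)*(-1))) - 406109) = √(7*(32558436 + 85*1 + 107780)/(9*(401956 + 1 + 1268)) - 406109) = √((7/9)*(32558436 + 85 + 107780)/403225 - 406109) = √((7/9)*(1/403225)*32666301 - 406109) = √(25407123/403225 - 406109) = √(-163727894402/403225) = I*√163727894402/635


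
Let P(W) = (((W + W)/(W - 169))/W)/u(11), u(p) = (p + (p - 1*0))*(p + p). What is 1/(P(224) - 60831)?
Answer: -13310/809660609 ≈ -1.6439e-5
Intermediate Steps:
u(p) = 4*p² (u(p) = (p + (p + 0))*(2*p) = (p + p)*(2*p) = (2*p)*(2*p) = 4*p²)
P(W) = 1/(242*(-169 + W)) (P(W) = (((W + W)/(W - 169))/W)/((4*11²)) = (((2*W)/(-169 + W))/W)/((4*121)) = ((2*W/(-169 + W))/W)/484 = (2/(-169 + W))*(1/484) = 1/(242*(-169 + W)))
1/(P(224) - 60831) = 1/(1/(242*(-169 + 224)) - 60831) = 1/((1/242)/55 - 60831) = 1/((1/242)*(1/55) - 60831) = 1/(1/13310 - 60831) = 1/(-809660609/13310) = -13310/809660609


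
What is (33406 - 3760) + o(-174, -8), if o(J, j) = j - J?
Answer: 29812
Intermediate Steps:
(33406 - 3760) + o(-174, -8) = (33406 - 3760) + (-8 - 1*(-174)) = 29646 + (-8 + 174) = 29646 + 166 = 29812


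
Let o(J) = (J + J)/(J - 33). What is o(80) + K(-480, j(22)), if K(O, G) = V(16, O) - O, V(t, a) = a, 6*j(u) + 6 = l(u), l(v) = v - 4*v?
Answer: 160/47 ≈ 3.4043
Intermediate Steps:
l(v) = -3*v
j(u) = -1 - u/2 (j(u) = -1 + (-3*u)/6 = -1 - u/2)
K(O, G) = 0 (K(O, G) = O - O = 0)
o(J) = 2*J/(-33 + J) (o(J) = (2*J)/(-33 + J) = 2*J/(-33 + J))
o(80) + K(-480, j(22)) = 2*80/(-33 + 80) + 0 = 2*80/47 + 0 = 2*80*(1/47) + 0 = 160/47 + 0 = 160/47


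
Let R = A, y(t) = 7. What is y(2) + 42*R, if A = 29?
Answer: 1225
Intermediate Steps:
R = 29
y(2) + 42*R = 7 + 42*29 = 7 + 1218 = 1225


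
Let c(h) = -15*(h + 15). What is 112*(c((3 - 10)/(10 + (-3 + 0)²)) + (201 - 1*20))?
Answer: -81872/19 ≈ -4309.1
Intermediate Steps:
c(h) = -225 - 15*h (c(h) = -15*(15 + h) = -225 - 15*h)
112*(c((3 - 10)/(10 + (-3 + 0)²)) + (201 - 1*20)) = 112*((-225 - 15*(3 - 10)/(10 + (-3 + 0)²)) + (201 - 1*20)) = 112*((-225 - (-105)/(10 + (-3)²)) + (201 - 20)) = 112*((-225 - (-105)/(10 + 9)) + 181) = 112*((-225 - (-105)/19) + 181) = 112*((-225 - 15*(-7/19)) + 181) = 112*((-225 + 105/19) + 181) = 112*(-4170/19 + 181) = 112*(-731/19) = -81872/19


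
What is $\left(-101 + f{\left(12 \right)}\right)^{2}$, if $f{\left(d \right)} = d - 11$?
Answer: $10000$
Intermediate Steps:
$f{\left(d \right)} = -11 + d$
$\left(-101 + f{\left(12 \right)}\right)^{2} = \left(-101 + \left(-11 + 12\right)\right)^{2} = \left(-101 + 1\right)^{2} = \left(-100\right)^{2} = 10000$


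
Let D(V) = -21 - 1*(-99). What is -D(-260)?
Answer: -78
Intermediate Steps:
D(V) = 78 (D(V) = -21 + 99 = 78)
-D(-260) = -1*78 = -78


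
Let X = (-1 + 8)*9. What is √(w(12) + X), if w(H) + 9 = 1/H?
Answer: √1947/6 ≈ 7.3541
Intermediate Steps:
w(H) = -9 + 1/H
X = 63 (X = 7*9 = 63)
√(w(12) + X) = √((-9 + 1/12) + 63) = √(-107/12 + 63) = √(649/12) = √1947/6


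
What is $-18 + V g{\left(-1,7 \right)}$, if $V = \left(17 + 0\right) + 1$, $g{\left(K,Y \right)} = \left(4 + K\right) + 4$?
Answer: $108$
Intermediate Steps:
$g{\left(K,Y \right)} = 8 + K$
$V = 18$ ($V = 17 + 1 = 18$)
$-18 + V g{\left(-1,7 \right)} = -18 + 18 \left(8 - 1\right) = -18 + 18 \cdot 7 = -18 + 126 = 108$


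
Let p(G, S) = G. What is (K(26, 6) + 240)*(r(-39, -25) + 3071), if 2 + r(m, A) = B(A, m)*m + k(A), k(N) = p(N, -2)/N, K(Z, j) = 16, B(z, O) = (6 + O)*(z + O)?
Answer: -20300288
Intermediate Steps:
B(z, O) = (6 + O)*(O + z)
k(N) = 1 (k(N) = N/N = 1)
r(m, A) = -1 + m*(m**2 + 6*A + 6*m + A*m) (r(m, A) = -2 + ((m**2 + 6*m + 6*A + m*A)*m + 1) = -2 + ((m**2 + 6*m + 6*A + A*m)*m + 1) = -2 + ((m**2 + 6*A + 6*m + A*m)*m + 1) = -2 + (m*(m**2 + 6*A + 6*m + A*m) + 1) = -2 + (1 + m*(m**2 + 6*A + 6*m + A*m)) = -1 + m*(m**2 + 6*A + 6*m + A*m))
(K(26, 6) + 240)*(r(-39, -25) + 3071) = (16 + 240)*((-1 - 39*((-39)**2 + 6*(-25) + 6*(-39) - 25*(-39))) + 3071) = 256*((-1 - 39*(1521 - 150 - 234 + 975)) + 3071) = 256*((-1 - 39*2112) + 3071) = 256*((-1 - 82368) + 3071) = 256*(-82369 + 3071) = 256*(-79298) = -20300288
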